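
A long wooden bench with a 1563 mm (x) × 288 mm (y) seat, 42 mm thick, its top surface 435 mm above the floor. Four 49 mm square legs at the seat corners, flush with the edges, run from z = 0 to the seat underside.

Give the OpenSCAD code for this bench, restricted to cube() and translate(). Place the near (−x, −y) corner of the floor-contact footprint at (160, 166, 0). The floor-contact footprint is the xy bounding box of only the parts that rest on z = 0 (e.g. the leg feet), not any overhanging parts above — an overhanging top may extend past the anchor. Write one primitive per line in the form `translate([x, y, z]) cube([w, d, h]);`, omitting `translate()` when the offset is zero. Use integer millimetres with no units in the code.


translate([160, 166, 393]) cube([1563, 288, 42]);
translate([160, 166, 0]) cube([49, 49, 393]);
translate([160, 405, 0]) cube([49, 49, 393]);
translate([1674, 166, 0]) cube([49, 49, 393]);
translate([1674, 405, 0]) cube([49, 49, 393]);


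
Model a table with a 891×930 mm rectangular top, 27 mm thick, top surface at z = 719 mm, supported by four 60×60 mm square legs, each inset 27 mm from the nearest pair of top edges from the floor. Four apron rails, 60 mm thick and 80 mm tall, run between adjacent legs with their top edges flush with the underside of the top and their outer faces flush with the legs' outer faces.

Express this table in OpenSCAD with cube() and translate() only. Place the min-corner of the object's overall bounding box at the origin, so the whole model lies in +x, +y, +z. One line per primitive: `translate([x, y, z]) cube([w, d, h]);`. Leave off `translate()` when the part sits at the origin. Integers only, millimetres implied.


// leg_h = 719 - 27 = 692
// apron z = 692 - 80 = 612
translate([0, 0, 692]) cube([891, 930, 27]);
translate([27, 27, 0]) cube([60, 60, 692]);
translate([804, 27, 0]) cube([60, 60, 692]);
translate([27, 843, 0]) cube([60, 60, 692]);
translate([804, 843, 0]) cube([60, 60, 692]);
translate([87, 27, 612]) cube([717, 60, 80]);
translate([87, 843, 612]) cube([717, 60, 80]);
translate([27, 87, 612]) cube([60, 756, 80]);
translate([804, 87, 612]) cube([60, 756, 80]);


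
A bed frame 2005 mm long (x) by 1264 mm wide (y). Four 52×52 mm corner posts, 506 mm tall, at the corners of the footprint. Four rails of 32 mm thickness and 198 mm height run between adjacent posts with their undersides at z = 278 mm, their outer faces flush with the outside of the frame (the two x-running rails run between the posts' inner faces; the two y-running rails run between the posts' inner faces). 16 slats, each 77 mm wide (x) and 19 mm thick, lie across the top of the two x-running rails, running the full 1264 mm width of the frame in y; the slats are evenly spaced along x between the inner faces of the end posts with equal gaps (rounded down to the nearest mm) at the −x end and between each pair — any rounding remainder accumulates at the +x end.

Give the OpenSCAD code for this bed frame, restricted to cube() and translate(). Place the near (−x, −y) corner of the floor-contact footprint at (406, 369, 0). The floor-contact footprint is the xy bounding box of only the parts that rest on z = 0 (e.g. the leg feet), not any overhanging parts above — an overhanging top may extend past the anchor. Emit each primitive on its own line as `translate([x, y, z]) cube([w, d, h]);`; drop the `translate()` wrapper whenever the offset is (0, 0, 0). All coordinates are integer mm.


translate([406, 369, 0]) cube([52, 52, 506]);
translate([406, 1581, 0]) cube([52, 52, 506]);
translate([2359, 369, 0]) cube([52, 52, 506]);
translate([2359, 1581, 0]) cube([52, 52, 506]);
translate([458, 369, 278]) cube([1901, 32, 198]);
translate([458, 1601, 278]) cube([1901, 32, 198]);
translate([406, 421, 278]) cube([32, 1160, 198]);
translate([2379, 421, 278]) cube([32, 1160, 198]);
translate([497, 369, 476]) cube([77, 1264, 19]);
translate([613, 369, 476]) cube([77, 1264, 19]);
translate([729, 369, 476]) cube([77, 1264, 19]);
translate([845, 369, 476]) cube([77, 1264, 19]);
translate([961, 369, 476]) cube([77, 1264, 19]);
translate([1077, 369, 476]) cube([77, 1264, 19]);
translate([1193, 369, 476]) cube([77, 1264, 19]);
translate([1309, 369, 476]) cube([77, 1264, 19]);
translate([1425, 369, 476]) cube([77, 1264, 19]);
translate([1541, 369, 476]) cube([77, 1264, 19]);
translate([1657, 369, 476]) cube([77, 1264, 19]);
translate([1773, 369, 476]) cube([77, 1264, 19]);
translate([1889, 369, 476]) cube([77, 1264, 19]);
translate([2005, 369, 476]) cube([77, 1264, 19]);
translate([2121, 369, 476]) cube([77, 1264, 19]);
translate([2237, 369, 476]) cube([77, 1264, 19]);


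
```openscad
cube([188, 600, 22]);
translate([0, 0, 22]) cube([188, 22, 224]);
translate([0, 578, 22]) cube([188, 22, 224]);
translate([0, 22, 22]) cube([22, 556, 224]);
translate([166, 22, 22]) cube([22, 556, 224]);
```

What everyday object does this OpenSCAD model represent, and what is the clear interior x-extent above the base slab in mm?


An open box. The internal width is 144 mm.

A 188×600 base slab with four walls standing on it — an open box. The base is 188 mm wide and the walls are 22 mm thick, so the internal width is 188 − 2 × 22 = 144 mm.


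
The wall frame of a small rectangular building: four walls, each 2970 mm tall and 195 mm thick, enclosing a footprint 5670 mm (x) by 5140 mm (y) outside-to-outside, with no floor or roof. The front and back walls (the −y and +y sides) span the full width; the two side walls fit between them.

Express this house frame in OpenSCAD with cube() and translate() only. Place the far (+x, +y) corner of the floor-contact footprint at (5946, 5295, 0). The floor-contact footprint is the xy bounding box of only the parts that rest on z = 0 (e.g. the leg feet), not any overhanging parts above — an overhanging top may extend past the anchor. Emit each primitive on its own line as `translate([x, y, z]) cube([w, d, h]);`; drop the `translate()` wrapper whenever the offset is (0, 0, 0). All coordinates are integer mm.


translate([276, 155, 0]) cube([5670, 195, 2970]);
translate([276, 5100, 0]) cube([5670, 195, 2970]);
translate([276, 350, 0]) cube([195, 4750, 2970]);
translate([5751, 350, 0]) cube([195, 4750, 2970]);


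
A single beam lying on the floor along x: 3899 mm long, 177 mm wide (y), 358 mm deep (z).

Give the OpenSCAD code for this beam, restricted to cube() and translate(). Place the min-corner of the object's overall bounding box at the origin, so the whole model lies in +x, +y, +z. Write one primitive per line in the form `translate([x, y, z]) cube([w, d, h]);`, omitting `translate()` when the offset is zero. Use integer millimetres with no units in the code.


cube([3899, 177, 358]);


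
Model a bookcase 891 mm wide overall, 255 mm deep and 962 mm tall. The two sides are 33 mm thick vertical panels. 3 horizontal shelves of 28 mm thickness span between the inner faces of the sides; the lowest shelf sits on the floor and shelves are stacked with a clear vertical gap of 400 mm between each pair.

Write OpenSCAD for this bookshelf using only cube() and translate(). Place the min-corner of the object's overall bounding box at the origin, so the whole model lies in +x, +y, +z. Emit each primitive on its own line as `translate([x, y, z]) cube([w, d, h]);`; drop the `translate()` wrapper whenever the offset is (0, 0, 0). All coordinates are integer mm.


cube([33, 255, 962]);
translate([858, 0, 0]) cube([33, 255, 962]);
translate([33, 0, 0]) cube([825, 255, 28]);
translate([33, 0, 428]) cube([825, 255, 28]);
translate([33, 0, 856]) cube([825, 255, 28]);


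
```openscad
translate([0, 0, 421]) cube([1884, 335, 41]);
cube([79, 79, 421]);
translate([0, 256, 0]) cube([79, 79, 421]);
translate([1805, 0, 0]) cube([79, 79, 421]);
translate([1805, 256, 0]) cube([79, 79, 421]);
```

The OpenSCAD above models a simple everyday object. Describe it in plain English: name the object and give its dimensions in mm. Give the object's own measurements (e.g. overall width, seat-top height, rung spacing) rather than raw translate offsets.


A bench: a 1884×335 mm seat slab, 41 mm thick, top at z = 462 mm, on four 79×79 mm square legs flush with the seat corners and standing on z = 0.


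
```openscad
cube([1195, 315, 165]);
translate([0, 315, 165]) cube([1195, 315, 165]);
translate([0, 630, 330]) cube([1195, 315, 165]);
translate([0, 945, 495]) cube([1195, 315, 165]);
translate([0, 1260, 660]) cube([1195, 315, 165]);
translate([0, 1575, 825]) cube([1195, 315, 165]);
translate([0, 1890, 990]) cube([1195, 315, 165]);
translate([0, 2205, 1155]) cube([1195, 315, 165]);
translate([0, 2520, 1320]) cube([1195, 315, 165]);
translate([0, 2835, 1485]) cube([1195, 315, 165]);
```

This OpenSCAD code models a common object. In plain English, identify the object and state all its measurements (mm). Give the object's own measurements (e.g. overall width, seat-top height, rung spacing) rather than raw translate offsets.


A straight staircase of 10 solid steps. Each step is 1195 mm wide (x), 315 mm deep (y, the going) and 165 mm tall (the rise). The first step rests on the floor; each subsequent step sits one going further in +y and one rise higher in +z, directly behind and above the previous step with no overlap.


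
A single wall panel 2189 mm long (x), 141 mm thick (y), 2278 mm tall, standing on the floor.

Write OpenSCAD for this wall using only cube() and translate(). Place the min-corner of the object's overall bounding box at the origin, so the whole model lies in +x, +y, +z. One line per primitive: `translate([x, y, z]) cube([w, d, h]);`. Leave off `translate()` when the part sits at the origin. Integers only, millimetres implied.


cube([2189, 141, 2278]);


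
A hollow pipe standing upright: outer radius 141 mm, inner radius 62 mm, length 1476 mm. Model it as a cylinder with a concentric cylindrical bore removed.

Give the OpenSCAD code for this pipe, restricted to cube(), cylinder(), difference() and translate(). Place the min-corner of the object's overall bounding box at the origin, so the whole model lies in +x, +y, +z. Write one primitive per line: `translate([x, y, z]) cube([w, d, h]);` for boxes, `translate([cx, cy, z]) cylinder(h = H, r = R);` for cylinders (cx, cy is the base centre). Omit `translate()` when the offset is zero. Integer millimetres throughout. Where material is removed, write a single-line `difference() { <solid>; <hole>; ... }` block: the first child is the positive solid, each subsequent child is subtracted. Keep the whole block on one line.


difference() { translate([141, 141, 0]) cylinder(h = 1476, r = 141); translate([141, 141, 0]) cylinder(h = 1476, r = 62); }


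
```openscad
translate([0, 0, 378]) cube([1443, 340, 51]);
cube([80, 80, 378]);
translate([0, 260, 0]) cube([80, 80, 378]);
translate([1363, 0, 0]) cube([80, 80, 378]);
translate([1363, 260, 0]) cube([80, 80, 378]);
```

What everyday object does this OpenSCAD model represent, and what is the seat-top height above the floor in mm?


A bench. The seat-top height is 429 mm.

A long slab on four corner posts — a bench. The slab sits at z = 378 with thickness 51, so the top is 378 + 51 = 429 mm.


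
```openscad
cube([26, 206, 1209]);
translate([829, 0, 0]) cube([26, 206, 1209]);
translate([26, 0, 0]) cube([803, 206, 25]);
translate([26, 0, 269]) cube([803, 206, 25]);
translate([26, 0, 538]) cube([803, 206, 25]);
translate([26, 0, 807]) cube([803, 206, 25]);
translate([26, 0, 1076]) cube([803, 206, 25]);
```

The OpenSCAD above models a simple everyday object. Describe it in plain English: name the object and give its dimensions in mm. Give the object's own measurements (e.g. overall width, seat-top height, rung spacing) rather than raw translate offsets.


An open bookshelf. Two side panels, each 26 mm thick, 206 mm deep and 1209 mm tall, stand 855 mm apart (outside-to-outside). Between them sit 5 shelves, each 25 mm thick and 206 mm deep, spanning the full gap between the sides. The bottom shelf rests on the floor (its underside at z = 0) and the clear gap between one shelf's top and the next shelf's underside is 244 mm.


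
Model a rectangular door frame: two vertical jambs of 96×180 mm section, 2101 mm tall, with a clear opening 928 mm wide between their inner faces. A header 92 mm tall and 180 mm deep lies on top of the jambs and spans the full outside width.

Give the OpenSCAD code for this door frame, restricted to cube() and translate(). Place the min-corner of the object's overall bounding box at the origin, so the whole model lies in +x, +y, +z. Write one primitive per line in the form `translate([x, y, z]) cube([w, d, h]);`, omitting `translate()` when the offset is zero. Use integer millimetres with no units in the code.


cube([96, 180, 2101]);
translate([1024, 0, 0]) cube([96, 180, 2101]);
translate([0, 0, 2101]) cube([1120, 180, 92]);


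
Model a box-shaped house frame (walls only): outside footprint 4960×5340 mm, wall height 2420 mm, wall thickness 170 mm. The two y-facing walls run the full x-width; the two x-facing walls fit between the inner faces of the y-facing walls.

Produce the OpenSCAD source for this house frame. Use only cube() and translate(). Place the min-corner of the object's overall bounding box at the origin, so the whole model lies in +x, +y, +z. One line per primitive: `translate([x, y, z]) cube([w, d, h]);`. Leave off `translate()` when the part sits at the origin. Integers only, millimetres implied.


cube([4960, 170, 2420]);
translate([0, 5170, 0]) cube([4960, 170, 2420]);
translate([0, 170, 0]) cube([170, 5000, 2420]);
translate([4790, 170, 0]) cube([170, 5000, 2420]);


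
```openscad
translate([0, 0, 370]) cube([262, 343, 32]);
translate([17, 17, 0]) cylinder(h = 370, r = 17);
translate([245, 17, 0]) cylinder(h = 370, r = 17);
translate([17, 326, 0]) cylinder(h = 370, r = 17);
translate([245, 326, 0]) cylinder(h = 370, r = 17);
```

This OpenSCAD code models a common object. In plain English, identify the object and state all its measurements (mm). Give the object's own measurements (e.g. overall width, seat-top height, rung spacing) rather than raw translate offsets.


A simple wooden stool: a rectangular seat 262 mm (x) by 343 mm (y), 32 mm thick, top face at z = 402 mm, on four round legs, each 34 mm in diameter. The legs rest on z = 0, each leg's axis is inset half a diameter from the nearest pair of seat edges (so the leg's bounding box is flush with the corner).


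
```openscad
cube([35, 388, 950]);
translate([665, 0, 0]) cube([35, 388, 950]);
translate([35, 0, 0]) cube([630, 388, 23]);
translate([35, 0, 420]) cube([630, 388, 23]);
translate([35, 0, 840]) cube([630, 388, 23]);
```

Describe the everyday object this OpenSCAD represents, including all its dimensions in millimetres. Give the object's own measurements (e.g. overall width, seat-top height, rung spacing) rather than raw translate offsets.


An open bookshelf. Two side panels, each 35 mm thick, 388 mm deep and 950 mm tall, stand 700 mm apart (outside-to-outside). Between them sit 3 shelves, each 23 mm thick and 388 mm deep, spanning the full gap between the sides. The bottom shelf rests on the floor (its underside at z = 0) and the clear gap between one shelf's top and the next shelf's underside is 397 mm.


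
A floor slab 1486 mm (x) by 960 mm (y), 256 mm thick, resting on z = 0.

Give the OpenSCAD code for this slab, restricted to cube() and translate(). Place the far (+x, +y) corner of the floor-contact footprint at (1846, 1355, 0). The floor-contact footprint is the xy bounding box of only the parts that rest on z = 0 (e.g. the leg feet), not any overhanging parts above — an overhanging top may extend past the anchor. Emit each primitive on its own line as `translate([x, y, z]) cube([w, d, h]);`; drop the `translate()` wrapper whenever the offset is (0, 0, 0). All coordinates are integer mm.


translate([360, 395, 0]) cube([1486, 960, 256]);


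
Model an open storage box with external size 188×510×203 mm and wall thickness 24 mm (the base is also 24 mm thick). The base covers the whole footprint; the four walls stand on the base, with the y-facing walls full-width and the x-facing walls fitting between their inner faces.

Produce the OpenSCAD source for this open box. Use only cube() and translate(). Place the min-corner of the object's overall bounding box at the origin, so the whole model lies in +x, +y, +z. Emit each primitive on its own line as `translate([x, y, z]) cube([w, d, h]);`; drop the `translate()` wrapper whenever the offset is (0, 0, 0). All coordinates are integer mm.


cube([188, 510, 24]);
translate([0, 0, 24]) cube([188, 24, 179]);
translate([0, 486, 24]) cube([188, 24, 179]);
translate([0, 24, 24]) cube([24, 462, 179]);
translate([164, 24, 24]) cube([24, 462, 179]);


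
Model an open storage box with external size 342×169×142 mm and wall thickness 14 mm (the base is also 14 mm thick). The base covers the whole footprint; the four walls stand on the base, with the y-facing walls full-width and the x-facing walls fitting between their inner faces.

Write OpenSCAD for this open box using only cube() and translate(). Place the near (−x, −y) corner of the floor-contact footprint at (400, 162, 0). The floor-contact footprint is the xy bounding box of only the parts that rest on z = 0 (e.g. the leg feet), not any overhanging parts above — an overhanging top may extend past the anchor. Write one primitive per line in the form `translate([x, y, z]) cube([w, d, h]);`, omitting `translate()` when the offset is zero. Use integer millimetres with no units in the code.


translate([400, 162, 0]) cube([342, 169, 14]);
translate([400, 162, 14]) cube([342, 14, 128]);
translate([400, 317, 14]) cube([342, 14, 128]);
translate([400, 176, 14]) cube([14, 141, 128]);
translate([728, 176, 14]) cube([14, 141, 128]);


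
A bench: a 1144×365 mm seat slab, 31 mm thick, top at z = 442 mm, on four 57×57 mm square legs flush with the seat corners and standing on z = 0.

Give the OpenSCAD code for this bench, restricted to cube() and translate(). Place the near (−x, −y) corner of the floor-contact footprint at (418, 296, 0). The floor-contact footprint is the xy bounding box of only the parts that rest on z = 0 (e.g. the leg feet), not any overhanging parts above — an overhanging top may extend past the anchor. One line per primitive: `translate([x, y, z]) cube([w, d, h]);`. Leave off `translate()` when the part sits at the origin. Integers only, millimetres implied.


// leg_h = 442 − 31 = 411
translate([418, 296, 411]) cube([1144, 365, 31]);
translate([418, 296, 0]) cube([57, 57, 411]);
translate([418, 604, 0]) cube([57, 57, 411]);
translate([1505, 296, 0]) cube([57, 57, 411]);
translate([1505, 604, 0]) cube([57, 57, 411]);


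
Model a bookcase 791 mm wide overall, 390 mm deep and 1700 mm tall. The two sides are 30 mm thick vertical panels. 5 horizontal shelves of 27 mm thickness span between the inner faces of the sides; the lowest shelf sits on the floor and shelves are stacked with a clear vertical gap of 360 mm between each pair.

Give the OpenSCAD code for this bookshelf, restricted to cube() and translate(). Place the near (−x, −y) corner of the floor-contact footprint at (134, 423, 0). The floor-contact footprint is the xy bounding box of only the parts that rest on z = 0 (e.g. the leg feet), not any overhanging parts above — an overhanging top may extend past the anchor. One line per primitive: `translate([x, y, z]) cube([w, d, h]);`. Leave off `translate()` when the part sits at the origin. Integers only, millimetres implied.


translate([134, 423, 0]) cube([30, 390, 1700]);
translate([895, 423, 0]) cube([30, 390, 1700]);
translate([164, 423, 0]) cube([731, 390, 27]);
translate([164, 423, 387]) cube([731, 390, 27]);
translate([164, 423, 774]) cube([731, 390, 27]);
translate([164, 423, 1161]) cube([731, 390, 27]);
translate([164, 423, 1548]) cube([731, 390, 27]);


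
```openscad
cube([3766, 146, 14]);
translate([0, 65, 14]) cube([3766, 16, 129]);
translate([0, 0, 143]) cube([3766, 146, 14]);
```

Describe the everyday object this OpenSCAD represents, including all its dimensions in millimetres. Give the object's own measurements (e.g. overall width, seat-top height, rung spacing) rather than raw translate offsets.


An I-beam lying along x, 3766 mm long. Overall section height 157 mm. Two flanges 146 mm wide (y) and 14 mm thick, one on the floor and one at the top; a web 16 mm thick runs between them, centred on the flange width.


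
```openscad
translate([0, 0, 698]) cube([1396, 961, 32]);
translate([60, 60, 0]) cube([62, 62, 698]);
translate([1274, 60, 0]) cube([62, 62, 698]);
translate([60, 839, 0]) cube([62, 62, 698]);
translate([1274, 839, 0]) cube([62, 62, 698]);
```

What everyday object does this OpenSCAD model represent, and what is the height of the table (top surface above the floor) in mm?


A table. The table height is 730 mm.

A 1396×961×32 slab sits at z = 698 on four 62 mm square posts — a table. The top surface is at 698 + 32 = 730 mm.


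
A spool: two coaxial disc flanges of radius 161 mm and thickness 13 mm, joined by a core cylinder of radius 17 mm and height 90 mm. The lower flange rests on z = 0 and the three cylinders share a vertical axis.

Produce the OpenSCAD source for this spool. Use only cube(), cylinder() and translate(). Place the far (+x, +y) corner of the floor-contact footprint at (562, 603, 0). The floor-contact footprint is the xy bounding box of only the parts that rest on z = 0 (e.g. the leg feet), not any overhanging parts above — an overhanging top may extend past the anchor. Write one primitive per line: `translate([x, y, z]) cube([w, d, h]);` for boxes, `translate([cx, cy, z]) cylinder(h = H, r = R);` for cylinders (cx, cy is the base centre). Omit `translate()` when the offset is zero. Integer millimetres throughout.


translate([401, 442, 0]) cylinder(h = 13, r = 161);
translate([401, 442, 13]) cylinder(h = 90, r = 17);
translate([401, 442, 103]) cylinder(h = 13, r = 161);


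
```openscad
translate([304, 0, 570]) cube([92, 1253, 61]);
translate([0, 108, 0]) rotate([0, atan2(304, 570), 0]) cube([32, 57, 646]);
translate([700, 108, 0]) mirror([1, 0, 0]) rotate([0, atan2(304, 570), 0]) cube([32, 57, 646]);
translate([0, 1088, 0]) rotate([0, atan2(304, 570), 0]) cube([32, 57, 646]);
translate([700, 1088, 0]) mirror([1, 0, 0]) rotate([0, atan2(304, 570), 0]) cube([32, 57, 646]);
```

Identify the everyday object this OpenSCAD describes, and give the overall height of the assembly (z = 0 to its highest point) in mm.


A sawhorse. The overall height is 631 mm.

A beam across two mirrored pairs of raked legs — a sawhorse. The beam's underside is at z = 570 (matching the legs' vertical rise in atan2(304, 570)) and the beam is 61 mm tall, so its top is at 570 + 61 = 631 mm. The raked legs top out at the beam's underside, so that is the highest point.


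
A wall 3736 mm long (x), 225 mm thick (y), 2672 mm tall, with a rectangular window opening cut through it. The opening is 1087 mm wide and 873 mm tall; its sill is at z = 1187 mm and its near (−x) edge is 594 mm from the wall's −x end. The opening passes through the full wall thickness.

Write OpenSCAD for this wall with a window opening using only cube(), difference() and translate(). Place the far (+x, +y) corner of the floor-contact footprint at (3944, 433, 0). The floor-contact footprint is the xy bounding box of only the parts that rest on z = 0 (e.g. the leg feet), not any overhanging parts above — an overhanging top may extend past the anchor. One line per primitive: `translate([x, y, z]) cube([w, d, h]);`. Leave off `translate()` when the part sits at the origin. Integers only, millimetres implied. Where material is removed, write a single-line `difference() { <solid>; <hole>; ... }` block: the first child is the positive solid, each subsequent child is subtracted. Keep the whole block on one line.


difference() { translate([208, 208, 0]) cube([3736, 225, 2672]); translate([802, 208, 1187]) cube([1087, 225, 873]); }


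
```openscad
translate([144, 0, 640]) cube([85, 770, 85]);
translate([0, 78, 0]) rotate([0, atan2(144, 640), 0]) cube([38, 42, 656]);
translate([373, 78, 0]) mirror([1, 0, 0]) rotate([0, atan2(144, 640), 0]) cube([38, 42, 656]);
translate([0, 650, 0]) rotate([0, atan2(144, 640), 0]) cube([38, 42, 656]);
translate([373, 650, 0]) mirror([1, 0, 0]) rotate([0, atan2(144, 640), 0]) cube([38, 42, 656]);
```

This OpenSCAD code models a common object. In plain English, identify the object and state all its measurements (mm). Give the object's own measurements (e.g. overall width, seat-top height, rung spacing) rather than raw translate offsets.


A sawhorse. A 85×770×85 mm beam (x, y, z) sits on two A-frame leg pairs. Each pair is two raked legs of 38×42 mm section (42 mm along y) splaying symmetrically in x. Each leg rises 640 mm vertically over 144 mm of horizontal reach and is 656 mm long along its own axis. Every leg's outer bottom edge rests on the floor and its outer top edge meets a bottom edge of the beam — the left legs (tilting toward +x) meet the beam's −x bottom edge, the right legs (their mirror images, tilting toward −x) meet its +x bottom edge — so the leg tops tuck under the beam, the beam's underside is 640 mm above the floor, and the feet are 373 mm apart outside-to-outside with the beam centred between them. The two leg pairs are set in 78 mm from either end of the beam.


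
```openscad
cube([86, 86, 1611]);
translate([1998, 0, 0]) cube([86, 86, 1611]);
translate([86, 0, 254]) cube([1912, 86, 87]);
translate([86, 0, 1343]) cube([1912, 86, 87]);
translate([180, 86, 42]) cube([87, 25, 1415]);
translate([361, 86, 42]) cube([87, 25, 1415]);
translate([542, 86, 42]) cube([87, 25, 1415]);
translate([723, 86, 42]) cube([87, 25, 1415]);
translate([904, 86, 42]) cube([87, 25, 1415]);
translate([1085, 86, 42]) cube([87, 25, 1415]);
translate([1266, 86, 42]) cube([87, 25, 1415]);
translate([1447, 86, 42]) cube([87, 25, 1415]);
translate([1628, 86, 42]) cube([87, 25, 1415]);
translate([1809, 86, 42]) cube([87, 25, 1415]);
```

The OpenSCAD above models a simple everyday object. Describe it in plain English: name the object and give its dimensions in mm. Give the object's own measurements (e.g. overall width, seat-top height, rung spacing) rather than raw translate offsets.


A fence section. Two 86×86 mm posts, 1611 mm tall, stand on the floor with a clear span of 1912 mm between their inner faces. Two horizontal rails of 86×87 mm section span the gap between the posts with their undersides at z = 254 mm and z = 1343 mm, flush with the posts' −y face. 10 pickets, each 87 mm wide, 25 mm thick and 1415 mm tall, are fixed to the +y face of the rails with their bottoms at z = 42 mm, spaced across the span with a 94 mm gap after the −x post and between neighbouring pickets, with 102 mm left before the +x post.


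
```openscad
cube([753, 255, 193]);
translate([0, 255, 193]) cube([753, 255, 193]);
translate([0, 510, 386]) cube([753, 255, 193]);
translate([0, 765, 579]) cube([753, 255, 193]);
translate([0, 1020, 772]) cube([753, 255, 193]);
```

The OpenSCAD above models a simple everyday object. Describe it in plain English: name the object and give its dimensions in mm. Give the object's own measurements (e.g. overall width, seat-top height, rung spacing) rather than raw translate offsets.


A straight staircase of 5 solid steps. Each step is 753 mm wide (x), 255 mm deep (y, the going) and 193 mm tall (the rise). The first step rests on the floor; each subsequent step sits one going further in +y and one rise higher in +z, directly behind and above the previous step with no overlap.


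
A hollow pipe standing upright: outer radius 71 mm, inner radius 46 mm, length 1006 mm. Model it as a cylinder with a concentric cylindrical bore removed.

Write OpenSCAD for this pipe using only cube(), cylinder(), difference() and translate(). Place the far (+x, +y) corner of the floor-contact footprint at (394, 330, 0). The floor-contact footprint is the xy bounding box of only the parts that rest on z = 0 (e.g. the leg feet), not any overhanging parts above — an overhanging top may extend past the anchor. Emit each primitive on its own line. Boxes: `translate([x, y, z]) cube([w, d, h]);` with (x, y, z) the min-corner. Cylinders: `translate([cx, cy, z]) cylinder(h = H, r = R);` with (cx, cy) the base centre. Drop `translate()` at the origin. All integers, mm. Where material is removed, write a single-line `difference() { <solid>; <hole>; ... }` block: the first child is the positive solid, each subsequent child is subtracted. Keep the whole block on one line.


difference() { translate([323, 259, 0]) cylinder(h = 1006, r = 71); translate([323, 259, 0]) cylinder(h = 1006, r = 46); }


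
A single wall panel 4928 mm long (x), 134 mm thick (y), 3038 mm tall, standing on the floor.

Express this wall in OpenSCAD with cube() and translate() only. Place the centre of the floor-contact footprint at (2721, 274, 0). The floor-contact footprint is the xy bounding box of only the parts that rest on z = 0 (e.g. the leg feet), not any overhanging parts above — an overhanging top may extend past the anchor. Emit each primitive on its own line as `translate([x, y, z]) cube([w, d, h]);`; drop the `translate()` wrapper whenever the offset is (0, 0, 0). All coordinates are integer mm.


translate([257, 207, 0]) cube([4928, 134, 3038]);


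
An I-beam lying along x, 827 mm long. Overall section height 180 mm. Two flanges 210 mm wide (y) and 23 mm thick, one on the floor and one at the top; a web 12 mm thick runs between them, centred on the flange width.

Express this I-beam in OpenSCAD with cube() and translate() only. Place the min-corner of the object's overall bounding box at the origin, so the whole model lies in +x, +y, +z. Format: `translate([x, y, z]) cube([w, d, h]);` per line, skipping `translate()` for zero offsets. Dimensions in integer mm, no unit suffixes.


cube([827, 210, 23]);
translate([0, 99, 23]) cube([827, 12, 134]);
translate([0, 0, 157]) cube([827, 210, 23]);


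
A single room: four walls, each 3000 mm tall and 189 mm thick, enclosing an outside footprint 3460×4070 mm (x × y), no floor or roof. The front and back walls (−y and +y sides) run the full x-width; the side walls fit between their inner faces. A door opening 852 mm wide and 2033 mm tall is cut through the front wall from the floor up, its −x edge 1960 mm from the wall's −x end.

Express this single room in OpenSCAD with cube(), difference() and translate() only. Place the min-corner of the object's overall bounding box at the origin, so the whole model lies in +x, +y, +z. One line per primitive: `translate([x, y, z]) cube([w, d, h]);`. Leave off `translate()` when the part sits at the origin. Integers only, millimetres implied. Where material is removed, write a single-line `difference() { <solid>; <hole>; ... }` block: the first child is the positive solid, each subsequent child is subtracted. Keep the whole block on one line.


difference() { cube([3460, 189, 3000]); translate([1960, 0, 0]) cube([852, 189, 2033]); }
translate([0, 3881, 0]) cube([3460, 189, 3000]);
translate([0, 189, 0]) cube([189, 3692, 3000]);
translate([3271, 189, 0]) cube([189, 3692, 3000]);


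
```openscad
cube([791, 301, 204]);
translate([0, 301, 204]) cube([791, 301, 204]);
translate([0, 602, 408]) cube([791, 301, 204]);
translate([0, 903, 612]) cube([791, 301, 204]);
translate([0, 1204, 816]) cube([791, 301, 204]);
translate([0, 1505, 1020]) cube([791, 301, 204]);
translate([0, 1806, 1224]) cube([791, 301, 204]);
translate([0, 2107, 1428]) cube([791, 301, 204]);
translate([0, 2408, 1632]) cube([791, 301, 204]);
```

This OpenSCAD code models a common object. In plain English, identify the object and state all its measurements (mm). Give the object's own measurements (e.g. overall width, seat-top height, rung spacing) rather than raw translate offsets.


A straight staircase of 9 solid steps. Each step is 791 mm wide (x), 301 mm deep (y, the going) and 204 mm tall (the rise). The first step rests on the floor; each subsequent step sits one going further in +y and one rise higher in +z, directly behind and above the previous step with no overlap.


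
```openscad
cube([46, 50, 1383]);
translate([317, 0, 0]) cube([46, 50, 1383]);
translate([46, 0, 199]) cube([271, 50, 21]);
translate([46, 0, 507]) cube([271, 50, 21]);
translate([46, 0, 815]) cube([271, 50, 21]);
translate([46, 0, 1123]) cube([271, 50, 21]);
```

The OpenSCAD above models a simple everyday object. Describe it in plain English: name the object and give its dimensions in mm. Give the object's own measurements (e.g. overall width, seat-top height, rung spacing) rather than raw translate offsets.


A straight ladder. Two 46×50 mm vertical rails, 1383 mm tall, stand 363 mm apart (outside-to-outside) with their front faces coplanar on the −y side. 4 rungs, each 50 mm deep and 21 mm tall, span between the inner faces of the rails, front faces flush with the rails. The lowest rung's underside is at z = 199 mm and rungs are spaced 308 mm apart (underside to underside).


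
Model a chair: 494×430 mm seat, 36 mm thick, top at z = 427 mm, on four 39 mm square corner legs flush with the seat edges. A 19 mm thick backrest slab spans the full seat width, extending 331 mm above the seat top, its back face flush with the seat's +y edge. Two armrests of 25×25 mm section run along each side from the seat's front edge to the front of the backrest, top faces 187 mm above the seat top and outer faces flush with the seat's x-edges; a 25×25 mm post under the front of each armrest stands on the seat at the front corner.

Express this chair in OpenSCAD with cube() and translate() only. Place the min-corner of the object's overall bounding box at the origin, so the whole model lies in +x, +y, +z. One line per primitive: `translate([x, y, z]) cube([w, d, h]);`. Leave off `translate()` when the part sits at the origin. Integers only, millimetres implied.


// leg_h = 427 - 36 = 391
// arm post h = 187 - 25 = 162
translate([0, 0, 391]) cube([494, 430, 36]);
cube([39, 39, 391]);
translate([455, 0, 0]) cube([39, 39, 391]);
translate([0, 391, 0]) cube([39, 39, 391]);
translate([455, 391, 0]) cube([39, 39, 391]);
translate([0, 411, 427]) cube([494, 19, 331]);
translate([0, 0, 589]) cube([25, 411, 25]);
translate([469, 0, 589]) cube([25, 411, 25]);
translate([0, 0, 427]) cube([25, 25, 162]);
translate([469, 0, 427]) cube([25, 25, 162]);


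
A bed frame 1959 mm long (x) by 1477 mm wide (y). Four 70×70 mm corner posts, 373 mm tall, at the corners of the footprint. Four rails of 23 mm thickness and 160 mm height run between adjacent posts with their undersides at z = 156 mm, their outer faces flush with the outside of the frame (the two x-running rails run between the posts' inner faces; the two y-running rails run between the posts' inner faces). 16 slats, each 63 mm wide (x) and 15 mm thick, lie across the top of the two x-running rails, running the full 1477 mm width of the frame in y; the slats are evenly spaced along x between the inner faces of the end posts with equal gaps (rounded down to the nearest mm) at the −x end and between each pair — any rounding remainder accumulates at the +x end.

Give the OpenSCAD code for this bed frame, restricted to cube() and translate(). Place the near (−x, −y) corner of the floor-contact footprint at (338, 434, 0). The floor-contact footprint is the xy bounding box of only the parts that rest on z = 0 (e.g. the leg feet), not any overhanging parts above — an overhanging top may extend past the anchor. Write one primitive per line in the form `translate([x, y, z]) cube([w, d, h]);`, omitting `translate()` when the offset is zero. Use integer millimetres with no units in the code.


// slat z = rail_z + rail_h = 156 + 160 = 316
// slat gap = ⌊(1819 − 16·63) / 17⌋ = 47
translate([338, 434, 0]) cube([70, 70, 373]);
translate([338, 1841, 0]) cube([70, 70, 373]);
translate([2227, 434, 0]) cube([70, 70, 373]);
translate([2227, 1841, 0]) cube([70, 70, 373]);
translate([408, 434, 156]) cube([1819, 23, 160]);
translate([408, 1888, 156]) cube([1819, 23, 160]);
translate([338, 504, 156]) cube([23, 1337, 160]);
translate([2274, 504, 156]) cube([23, 1337, 160]);
translate([455, 434, 316]) cube([63, 1477, 15]);
translate([565, 434, 316]) cube([63, 1477, 15]);
translate([675, 434, 316]) cube([63, 1477, 15]);
translate([785, 434, 316]) cube([63, 1477, 15]);
translate([895, 434, 316]) cube([63, 1477, 15]);
translate([1005, 434, 316]) cube([63, 1477, 15]);
translate([1115, 434, 316]) cube([63, 1477, 15]);
translate([1225, 434, 316]) cube([63, 1477, 15]);
translate([1335, 434, 316]) cube([63, 1477, 15]);
translate([1445, 434, 316]) cube([63, 1477, 15]);
translate([1555, 434, 316]) cube([63, 1477, 15]);
translate([1665, 434, 316]) cube([63, 1477, 15]);
translate([1775, 434, 316]) cube([63, 1477, 15]);
translate([1885, 434, 316]) cube([63, 1477, 15]);
translate([1995, 434, 316]) cube([63, 1477, 15]);
translate([2105, 434, 316]) cube([63, 1477, 15]);


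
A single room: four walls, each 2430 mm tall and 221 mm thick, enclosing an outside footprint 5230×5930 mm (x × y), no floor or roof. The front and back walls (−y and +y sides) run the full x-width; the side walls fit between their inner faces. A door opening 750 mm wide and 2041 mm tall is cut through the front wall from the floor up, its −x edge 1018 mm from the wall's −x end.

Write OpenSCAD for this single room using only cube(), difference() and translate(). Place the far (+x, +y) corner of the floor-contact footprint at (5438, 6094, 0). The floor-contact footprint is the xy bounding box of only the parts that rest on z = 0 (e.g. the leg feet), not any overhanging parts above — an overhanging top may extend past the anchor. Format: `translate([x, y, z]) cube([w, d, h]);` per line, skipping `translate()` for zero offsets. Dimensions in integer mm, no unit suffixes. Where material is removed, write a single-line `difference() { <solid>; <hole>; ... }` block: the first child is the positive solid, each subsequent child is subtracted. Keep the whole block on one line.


difference() { translate([208, 164, 0]) cube([5230, 221, 2430]); translate([1226, 164, 0]) cube([750, 221, 2041]); }
translate([208, 5873, 0]) cube([5230, 221, 2430]);
translate([208, 385, 0]) cube([221, 5488, 2430]);
translate([5217, 385, 0]) cube([221, 5488, 2430]);


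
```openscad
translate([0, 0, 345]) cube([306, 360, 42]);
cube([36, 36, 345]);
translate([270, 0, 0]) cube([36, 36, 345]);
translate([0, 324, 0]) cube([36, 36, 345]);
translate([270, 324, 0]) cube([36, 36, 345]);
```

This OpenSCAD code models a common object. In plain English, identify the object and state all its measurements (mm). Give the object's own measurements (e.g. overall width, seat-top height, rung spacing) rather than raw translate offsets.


A four-legged stool. The seat is a 306×360×42 mm slab whose top surface is at z = 387 mm; four square legs, each 36×36 mm in cross-section, run from the floor (z = 0) to the underside of the seat, each flush with a corner of the seat.


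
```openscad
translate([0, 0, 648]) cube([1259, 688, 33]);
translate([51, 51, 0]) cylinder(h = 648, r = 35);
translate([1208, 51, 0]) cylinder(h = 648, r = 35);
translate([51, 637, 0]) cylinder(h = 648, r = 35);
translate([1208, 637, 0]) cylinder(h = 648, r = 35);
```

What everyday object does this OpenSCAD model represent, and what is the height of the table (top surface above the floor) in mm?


A table. The table height is 681 mm.

A 1259×688×33 slab sits at z = 648 on four Ø70 mm round legs — a table. The top surface is at 648 + 33 = 681 mm.


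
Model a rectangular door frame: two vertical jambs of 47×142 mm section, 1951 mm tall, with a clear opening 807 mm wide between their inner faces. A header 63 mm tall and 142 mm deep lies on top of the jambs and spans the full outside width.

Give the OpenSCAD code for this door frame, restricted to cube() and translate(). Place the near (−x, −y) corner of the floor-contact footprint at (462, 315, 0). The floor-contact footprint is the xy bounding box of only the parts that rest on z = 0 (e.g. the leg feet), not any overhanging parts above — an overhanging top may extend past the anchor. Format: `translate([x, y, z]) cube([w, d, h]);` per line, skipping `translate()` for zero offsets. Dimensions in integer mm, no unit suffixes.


translate([462, 315, 0]) cube([47, 142, 1951]);
translate([1316, 315, 0]) cube([47, 142, 1951]);
translate([462, 315, 1951]) cube([901, 142, 63]);
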